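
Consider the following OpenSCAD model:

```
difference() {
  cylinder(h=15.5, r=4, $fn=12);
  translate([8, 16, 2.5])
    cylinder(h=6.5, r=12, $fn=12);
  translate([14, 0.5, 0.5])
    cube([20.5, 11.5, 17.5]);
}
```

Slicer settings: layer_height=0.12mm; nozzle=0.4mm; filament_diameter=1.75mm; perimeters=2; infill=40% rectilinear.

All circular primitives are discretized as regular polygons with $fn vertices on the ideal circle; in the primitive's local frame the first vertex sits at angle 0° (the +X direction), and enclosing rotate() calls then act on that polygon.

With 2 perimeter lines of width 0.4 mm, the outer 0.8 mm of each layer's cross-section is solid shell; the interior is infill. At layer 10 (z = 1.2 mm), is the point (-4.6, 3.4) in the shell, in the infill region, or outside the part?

At z = 1.2 mm: the r=4 cylinder contributes a regular 12-gon of circumradius 4; the cylinder at (8, 16) does not reach this height (z outside [2.5, 9]); the cube at (14, 0.5) is present — its section is the full 20.5×11.5 rectangle; After the difference (first − rest): starting from the r=4 cylinder, the 20.5×11.5 cube at (14, 0.5) misses the remaining region (no effect) — 1 connected region. Overall, the cross-section is a single solid region. The nearest boundary edge runs (-3.46, 2.00)→(-2.00, 3.46); distance from the point to it = 1.79 mm. The point is not inside any of the regions above, so it lies outside the cross-section (1.79 mm from the nearest boundary).

outside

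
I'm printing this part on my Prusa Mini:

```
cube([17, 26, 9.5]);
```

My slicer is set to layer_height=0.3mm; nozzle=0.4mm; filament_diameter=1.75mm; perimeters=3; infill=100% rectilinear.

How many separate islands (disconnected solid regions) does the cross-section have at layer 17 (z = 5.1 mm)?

1

At z = 5.1 mm: the cube is present — its section is the full 17×26 rectangle. Overall, the cross-section is a single solid region. Island count = 1.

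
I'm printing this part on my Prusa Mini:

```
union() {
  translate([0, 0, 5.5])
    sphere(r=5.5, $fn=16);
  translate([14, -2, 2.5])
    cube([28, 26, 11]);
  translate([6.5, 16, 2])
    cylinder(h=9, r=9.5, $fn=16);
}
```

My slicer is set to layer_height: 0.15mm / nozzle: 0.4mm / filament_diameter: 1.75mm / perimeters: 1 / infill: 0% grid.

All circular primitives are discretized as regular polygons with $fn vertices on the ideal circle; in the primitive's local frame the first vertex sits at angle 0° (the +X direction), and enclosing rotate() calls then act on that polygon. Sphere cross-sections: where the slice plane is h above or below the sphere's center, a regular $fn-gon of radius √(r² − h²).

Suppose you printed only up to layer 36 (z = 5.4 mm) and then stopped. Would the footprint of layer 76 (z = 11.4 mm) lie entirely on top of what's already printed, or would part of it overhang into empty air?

Compare the two slices. At z = 5.4: the r=5.5 sphere slices to a regular 16-gon of circumradius 5.499 (√(r²−h²) with h=0.1 from center) (area = (16/2)·5.499²·sin(360°/16) = 92.58 mm²); the cube at (14, -2) (footprint 28×26) is included at this height (area 728.00 mm²); the r=9.5 cylinder at (6.5, 16) contributes a regular 16-gon of circumradius 9.5 (area = (16/2)·9.500²·sin(360°/16) = 276.30 mm²); Combining (union): the regions partially overlap — summed areas 1096.88 mm² minus the doubly-counted overlap 14.35 mm² gives 1082.52 mm² — area = 1082.52 mm². At z = 11.4: the sphere is absent (|z−center|=5.900 > r=5.5); the cube at (14, -2) is present — its section is the full 28×26 rectangle (area 728.00 mm²); the cylinder at (6.5, 16) does not reach this height (z outside [2, 11]); Taking the union: only the 28×26 cube at (14, -2) is present, so the union is just that shape — area = 728.00 mm². Checking containment: the cross-section at z = 11.4 is a subset of the cross-section at z = 5.4.

entirely on top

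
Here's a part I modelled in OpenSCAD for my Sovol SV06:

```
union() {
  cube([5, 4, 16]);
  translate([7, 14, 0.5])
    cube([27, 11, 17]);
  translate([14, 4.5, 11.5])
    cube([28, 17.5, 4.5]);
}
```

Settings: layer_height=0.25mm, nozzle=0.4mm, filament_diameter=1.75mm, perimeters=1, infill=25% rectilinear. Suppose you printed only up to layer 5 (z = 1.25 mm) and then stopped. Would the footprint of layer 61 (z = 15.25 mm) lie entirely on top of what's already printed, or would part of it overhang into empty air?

Compare the two slices. At z = 1.25: the cube (footprint 5×4) is included at this height (area 20.00 mm²); the 27×11 cube at (7, 14) contributes its full rectangle (area 297.00 mm²); the cube at (14, 4.5) is absent (z outside [11.5, 16]); Combining (union): the 2 present regions are separate (no shared area or edge), so areas and boundary lengths simply add and each stays a separate island — area = 317.00 mm². At z = 15.25: the 5×4 cube contributes its full rectangle (area 20.00 mm²); the cube at (7, 14) (footprint 27×11) is included at this height (area 297.00 mm²); the cube at (14, 4.5) is present — its section is the full 28×17.5 rectangle (area 490.00 mm²); Taking the union: the regions partially overlap — summed areas 807.00 mm² minus the doubly-counted overlap 160.00 mm² gives 647.00 mm² — area = 647.00 mm². Checking containment: at z = 15.25 the cross-section extends beyond the z = 1.25 cross-section by about 330.00 mm².

part overhangs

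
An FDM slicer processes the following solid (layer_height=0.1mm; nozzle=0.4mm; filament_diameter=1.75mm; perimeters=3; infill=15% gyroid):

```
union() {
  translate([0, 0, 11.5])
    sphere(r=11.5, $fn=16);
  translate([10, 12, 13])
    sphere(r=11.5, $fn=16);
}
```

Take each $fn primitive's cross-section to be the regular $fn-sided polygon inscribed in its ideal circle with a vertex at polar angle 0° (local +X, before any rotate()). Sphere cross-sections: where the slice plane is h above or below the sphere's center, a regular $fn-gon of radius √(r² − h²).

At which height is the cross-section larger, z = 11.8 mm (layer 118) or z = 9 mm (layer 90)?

Layer 118 (z = 11.8): the sphere: section is a regular 16-gon, circumradius = √(r²−h²) = √(11.5²−0.3²) = 11.496 (area = (16/2)·11.496²·sin(360°/16) = 404.60 mm²); the r=11.5 sphere at (10, 12) slices to a regular 16-gon of circumradius 11.437 (√(r²−h²) with h=1.2 from center) (area = (16/2)·11.437²·sin(360°/16) = 400.47 mm²); Merging all regions: the regions partially overlap — summed areas 805.07 mm² minus the doubly-counted overlap 79.40 mm² gives 725.67 mm² — area = 725.67 mm². So its area = 725.67 mm². Layer 90 (z = 9): the r=11.5 sphere slices to a regular 16-gon of circumradius 11.225 (√(r²−h²) with h=2.5 from center) (area = (16/2)·11.225²·sin(360°/16) = 385.74 mm²); the r=11.5 sphere at (10, 12) slices to a regular 16-gon of circumradius 10.782 (√(r²−h²) with h=4 from center) (area = (16/2)·10.782²·sin(360°/16) = 355.90 mm²); Merging all regions: the regions partially overlap — summed areas 741.64 mm² minus the doubly-counted overlap 63.39 mm² gives 678.25 mm² — area = 678.25 mm². So its area = 678.25 mm². Layer 118 is larger (725.67 vs 678.25 mm²).

layer 118 (z = 11.8 mm)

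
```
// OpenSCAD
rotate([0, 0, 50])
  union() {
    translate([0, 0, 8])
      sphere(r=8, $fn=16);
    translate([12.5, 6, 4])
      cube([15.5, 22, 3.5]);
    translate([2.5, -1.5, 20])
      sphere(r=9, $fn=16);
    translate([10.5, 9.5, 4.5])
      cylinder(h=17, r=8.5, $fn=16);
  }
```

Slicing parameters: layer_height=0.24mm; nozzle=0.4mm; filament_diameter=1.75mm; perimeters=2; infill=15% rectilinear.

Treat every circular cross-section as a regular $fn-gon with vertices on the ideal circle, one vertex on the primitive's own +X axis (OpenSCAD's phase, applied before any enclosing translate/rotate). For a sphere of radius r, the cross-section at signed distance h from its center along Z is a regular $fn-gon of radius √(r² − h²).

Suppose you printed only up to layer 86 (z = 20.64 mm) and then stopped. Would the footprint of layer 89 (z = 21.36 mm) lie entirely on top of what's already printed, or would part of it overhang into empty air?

Compare the two slices. At z = 20.64: the sphere is absent (|z−center|=12.640 > r=8); the cube at (12.5, 6) does not reach this height (z outside [4, 7.5]); the r=9 sphere at (2.5, -1.5) slices to a regular 16-gon of circumradius 8.977 (√(r²−h²) with h=0.64 from center) (area = (16/2)·8.977²·sin(360°/16) = 246.72 mm²); the r=8.5 cylinder at (10.5, 9.5) gives a regular 16-gon of circumradius 8.5 (constant along its height) (area = (16/2)·8.500²·sin(360°/16) = 221.19 mm²); Taking the union: the regions partially overlap — summed areas 467.92 mm² minus the doubly-counted overlap 26.53 mm² gives 441.39 mm² — area = 441.39 mm²; (rotated 50° about Z; rotation is an isometry so areas/perimeters/island counts are preserved). At z = 21.36: the sphere does not reach this height (|z−center|=13.360 > r=8); the cube at (12.5, 6) is not intersected at this z (z outside [4, 7.5]); the sphere at (2.5, -1.5): section is a regular 16-gon, circumradius = √(r²−h²) = √(9²−1.36²) = 8.897 (area = (16/2)·8.897²·sin(360°/16) = 242.32 mm²); the r=8.5 cylinder at (10.5, 9.5) gives a regular 16-gon of circumradius 8.5 (constant along its height) (area = (16/2)·8.500²·sin(360°/16) = 221.19 mm²); Taking the union: the regions partially overlap — summed areas 463.51 mm² minus the doubly-counted overlap 25.63 mm² gives 437.88 mm² — area = 437.88 mm²; (rotated 50° about Z; rotation is an isometry so areas/perimeters/island counts are preserved). Checking containment: the cross-section at z = 21.36 is a subset of the cross-section at z = 20.64.

entirely on top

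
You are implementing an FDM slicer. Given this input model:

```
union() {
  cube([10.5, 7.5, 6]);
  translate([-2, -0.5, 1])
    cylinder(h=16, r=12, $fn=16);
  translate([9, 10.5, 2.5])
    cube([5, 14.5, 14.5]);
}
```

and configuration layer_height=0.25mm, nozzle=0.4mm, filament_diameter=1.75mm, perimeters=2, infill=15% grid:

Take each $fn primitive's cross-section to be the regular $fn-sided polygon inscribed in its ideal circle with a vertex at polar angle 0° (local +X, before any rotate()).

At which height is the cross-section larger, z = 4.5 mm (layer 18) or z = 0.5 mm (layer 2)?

Layer 18 (z = 4.5): the cube is present — its section is the full 10.5×7.5 rectangle (area 78.75 mm²); the cylinder at (-2, -0.5): section is a regular 16-gon, circumradius r=12 (area = (16/2)·12.000²·sin(360°/16) = 440.85 mm²); the 5×14.5 cube at (9, 10.5) contributes its full rectangle (area 72.50 mm²); Merging all regions: the regions partially overlap — summed areas 592.10 mm² minus the doubly-counted overlap 65.93 mm² gives 526.17 mm² — area = 526.17 mm². So its area = 526.17 mm². Layer 2 (z = 0.5): the cube (footprint 10.5×7.5) is included at this height (area 78.75 mm²); the cylinder at (-2, -0.5) is not intersected at this z (z outside [1, 17]); the cube at (9, 10.5) is not intersected at this z (z outside [2.5, 17]); Merging all regions: only the 10.5×7.5 cube is present, so the union is just that shape — area = 78.75 mm². So its area = 78.75 mm². Layer 18 is larger (526.17 vs 78.75 mm²).

layer 18 (z = 4.5 mm)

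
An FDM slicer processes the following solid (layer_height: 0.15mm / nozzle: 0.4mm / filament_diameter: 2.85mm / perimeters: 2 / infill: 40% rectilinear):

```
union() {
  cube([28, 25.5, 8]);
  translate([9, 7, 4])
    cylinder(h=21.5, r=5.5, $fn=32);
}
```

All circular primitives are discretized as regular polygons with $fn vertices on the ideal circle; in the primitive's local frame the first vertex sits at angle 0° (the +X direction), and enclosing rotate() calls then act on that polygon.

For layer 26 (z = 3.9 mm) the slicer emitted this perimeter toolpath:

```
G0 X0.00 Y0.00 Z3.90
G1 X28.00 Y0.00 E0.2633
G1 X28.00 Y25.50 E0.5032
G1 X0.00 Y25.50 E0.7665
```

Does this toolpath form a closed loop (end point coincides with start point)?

no

Start point (G0): (0.00, 0.00). End point (last G1): the path does not return to the start — open.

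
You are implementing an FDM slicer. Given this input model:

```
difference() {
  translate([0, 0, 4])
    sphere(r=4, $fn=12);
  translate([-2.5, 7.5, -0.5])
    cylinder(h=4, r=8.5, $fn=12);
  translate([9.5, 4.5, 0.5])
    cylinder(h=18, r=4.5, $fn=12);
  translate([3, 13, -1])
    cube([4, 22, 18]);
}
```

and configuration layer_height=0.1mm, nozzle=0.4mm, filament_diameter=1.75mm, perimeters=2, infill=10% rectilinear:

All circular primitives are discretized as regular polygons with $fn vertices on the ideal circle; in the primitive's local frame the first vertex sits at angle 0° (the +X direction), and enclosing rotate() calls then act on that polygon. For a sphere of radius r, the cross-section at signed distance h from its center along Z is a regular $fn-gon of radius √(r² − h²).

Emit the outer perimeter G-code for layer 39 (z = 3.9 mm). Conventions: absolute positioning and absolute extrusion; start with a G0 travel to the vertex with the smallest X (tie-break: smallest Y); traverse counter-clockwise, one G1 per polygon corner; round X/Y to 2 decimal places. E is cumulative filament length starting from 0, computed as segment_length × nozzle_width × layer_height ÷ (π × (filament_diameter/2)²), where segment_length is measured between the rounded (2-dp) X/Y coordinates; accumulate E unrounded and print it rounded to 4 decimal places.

At z = 3.9 mm: the sphere: section is a regular 12-gon, circumradius = √(r²−h²) = √(4²−0.1²) = 3.999; the cylinder at (-2.5, 7.5) is not intersected at this z (z outside [-0.5, 3.5]); the r=4.5 cylinder at (9.5, 4.5) gives a regular 12-gon of circumradius 4.5 (constant along its height); the cube at (3, 13) is present — its section is the full 4×22 rectangle; Subtracting the remaining from the first: starting from the r=4 sphere, the r=4.5 cylinder at (9.5, 4.5) misses the remaining region (no effect); the 4×22 cube at (3, 13) misses the remaining region (no effect) — 1 connected region. The outline is a single polygon with 12 vertices. Extrusion per mm of travel: 0.4 × 0.1 / (π × 0.875²) = 0.016630. Accumulating E over each segment gives final E = 0.4130.

G0 X-4.00 Y0.00 Z3.90
G1 X-3.46 Y-2.00 E0.0345
G1 X-2.00 Y-3.46 E0.0688
G1 X0.00 Y-4.00 E0.1032
G1 X2.00 Y-3.46 E0.1377
G1 X3.46 Y-2.00 E0.1720
G1 X4.00 Y0.00 E0.2065
G1 X3.46 Y2.00 E0.2409
G1 X2.00 Y3.46 E0.2753
G1 X0.00 Y4.00 E0.3097
G1 X-2.00 Y3.46 E0.3442
G1 X-3.46 Y2.00 E0.3785
G1 X-4.00 Y0.00 E0.4130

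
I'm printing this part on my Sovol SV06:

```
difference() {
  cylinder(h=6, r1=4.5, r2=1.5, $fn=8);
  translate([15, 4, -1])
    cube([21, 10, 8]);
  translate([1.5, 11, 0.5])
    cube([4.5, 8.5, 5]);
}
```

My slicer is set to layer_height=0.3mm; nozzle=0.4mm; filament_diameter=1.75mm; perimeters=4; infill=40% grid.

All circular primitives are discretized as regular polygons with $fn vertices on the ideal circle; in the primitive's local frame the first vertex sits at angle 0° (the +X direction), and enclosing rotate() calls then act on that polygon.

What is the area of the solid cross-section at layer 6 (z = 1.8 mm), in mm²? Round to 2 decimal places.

36.66 mm²

At z = 1.8 mm: the cone contributes a regular 8-gon of circumradius 3.600 (interpolated between r1=4.5 and r2=1.5 at t=0.300) (area = (8/2)·3.600²·sin(360°/8) = 36.66 mm²); the cube at (15, 4) (footprint 21×10) is included at this height (area 210.00 mm²); the cube at (1.5, 11) is present — its section is the full 4.5×8.5 rectangle (area 38.25 mm²); Subtracting the remaining from the first: starting from the cone (36.66 mm²), the 21×10 cube at (15, 4) misses the remaining region (no effect); the 4.5×8.5 cube at (1.5, 11) misses the remaining region (no effect) — area = 36.66 mm². Overall, the cross-section is a single solid region. Net area = 36.66 mm².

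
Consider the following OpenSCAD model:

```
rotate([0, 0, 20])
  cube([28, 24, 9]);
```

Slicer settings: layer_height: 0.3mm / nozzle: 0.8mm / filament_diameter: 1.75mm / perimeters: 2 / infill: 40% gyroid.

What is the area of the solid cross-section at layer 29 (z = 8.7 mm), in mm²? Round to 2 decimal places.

At z = 8.7 mm: the cube is present — its section is the full 28×24 rectangle (area 672.00 mm²); (rotated 20° about Z; rotation is an isometry so areas/perimeters/island counts are preserved). Overall, the cross-section is a single solid region. Net area = 672.00 mm².

672.00 mm²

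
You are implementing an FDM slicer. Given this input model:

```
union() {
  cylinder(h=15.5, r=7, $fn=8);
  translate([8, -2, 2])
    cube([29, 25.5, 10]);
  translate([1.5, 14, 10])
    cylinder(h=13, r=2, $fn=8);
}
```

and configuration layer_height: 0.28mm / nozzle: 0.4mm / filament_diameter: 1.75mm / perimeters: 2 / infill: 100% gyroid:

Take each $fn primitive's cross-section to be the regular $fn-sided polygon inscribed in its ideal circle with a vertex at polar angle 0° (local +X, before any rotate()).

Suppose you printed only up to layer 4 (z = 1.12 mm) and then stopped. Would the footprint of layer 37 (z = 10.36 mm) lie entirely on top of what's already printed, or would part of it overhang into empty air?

part overhangs

Compare the two slices. At z = 1.12: the r=7 cylinder contributes a regular 8-gon of circumradius 7 (area = (8/2)·7.000²·sin(360°/8) = 138.59 mm²); the cube at (8, -2) is absent (z outside [2, 12]); the cylinder at (1.5, 14) is not intersected at this z (z outside [10, 23]); Taking the union: only the r=7 cylinder is present, so the union is just that shape — area = 138.59 mm². At z = 10.36: the r=7 cylinder contributes a regular 8-gon of circumradius 7 (area = (8/2)·7.000²·sin(360°/8) = 138.59 mm²); the cube at (8, -2) is present — its section is the full 29×25.5 rectangle (area 739.50 mm²); the r=2 cylinder at (1.5, 14) contributes a regular 8-gon of circumradius 2 (area = (8/2)·2.000²·sin(360°/8) = 11.31 mm²); Combining (union): the 3 present regions are separate (no shared area or edge), so areas and boundary lengths simply add and each stays a separate island — area = 889.41 mm². Checking containment: at z = 10.36 the cross-section extends beyond the z = 1.12 cross-section by about 750.81 mm².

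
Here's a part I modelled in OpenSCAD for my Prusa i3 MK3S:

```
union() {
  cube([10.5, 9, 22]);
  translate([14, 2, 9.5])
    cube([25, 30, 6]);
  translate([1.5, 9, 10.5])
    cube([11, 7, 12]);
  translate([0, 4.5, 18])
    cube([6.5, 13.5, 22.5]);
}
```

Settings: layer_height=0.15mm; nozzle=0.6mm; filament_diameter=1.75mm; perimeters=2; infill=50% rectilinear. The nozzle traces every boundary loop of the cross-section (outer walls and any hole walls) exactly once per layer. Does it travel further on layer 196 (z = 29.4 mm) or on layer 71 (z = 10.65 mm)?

Layer 196 (z = 29.4): the cube does not reach this height (z outside [0, 22]); the cube at (14, 2) is not intersected at this z (z outside [9.5, 15.5]); the cube at (1.5, 9) does not reach this height (z outside [10.5, 22.5]); the cube at (0, 4.5) (footprint 6.5×13.5) is included at this height (perimeter 40.00 mm); Merging all regions: only the 6.5×13.5 cube at (0, 4.5) is present, so the union is just that shape — boundary = 40.00 mm. So its perimeter = 40.00 mm. Layer 71 (z = 10.65): the cube is present — its section is the full 10.5×9 rectangle (perimeter 39.00 mm); the 25×30 cube at (14, 2) contributes its full rectangle (perimeter 110.00 mm); the cube at (1.5, 9) (footprint 11×7) is included at this height (perimeter 36.00 mm); the cube at (0, 4.5) does not reach this height (z outside [18, 40.5]); Taking the union: the 3 present regions share edge segments without overlapping in area, so areas simply add but the touching pieces fuse into one outline (the shared edge portions become interior and drop out of the boundary) — boundary = 167.00 mm. So its perimeter = 167.00 mm. Layer 71 is larger (167.00 vs 40.00 mm).

layer 71 (z = 10.65 mm)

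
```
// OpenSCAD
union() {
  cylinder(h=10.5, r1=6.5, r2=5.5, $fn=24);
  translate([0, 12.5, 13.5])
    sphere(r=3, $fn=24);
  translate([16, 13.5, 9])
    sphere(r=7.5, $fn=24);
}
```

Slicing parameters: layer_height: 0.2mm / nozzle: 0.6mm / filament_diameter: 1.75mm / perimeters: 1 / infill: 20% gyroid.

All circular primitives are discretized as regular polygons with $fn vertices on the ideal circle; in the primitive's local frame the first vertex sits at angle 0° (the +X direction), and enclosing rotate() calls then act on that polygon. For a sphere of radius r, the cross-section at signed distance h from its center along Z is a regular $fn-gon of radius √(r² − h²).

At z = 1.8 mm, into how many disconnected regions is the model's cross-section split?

2

At z = 1.8 mm: the cone: at t=0.171 of its height the radius interpolates to r₁+(r₂−r₁)t = 6.329, giving a regular 24-gon of that circumradius; the sphere at (0, 12.5) does not reach this height (|z−center|=11.700 > r=3); the r=7.5 sphere at (16, 13.5) slices to a regular 24-gon of circumradius 2.100 (√(r²−h²) with h=7.2 from center); Taking the union: the 2 present regions are separate (no shared area or edge), so areas and boundary lengths simply add and each stays a separate island — 2 connected regions. The result has 2 disconnected regions.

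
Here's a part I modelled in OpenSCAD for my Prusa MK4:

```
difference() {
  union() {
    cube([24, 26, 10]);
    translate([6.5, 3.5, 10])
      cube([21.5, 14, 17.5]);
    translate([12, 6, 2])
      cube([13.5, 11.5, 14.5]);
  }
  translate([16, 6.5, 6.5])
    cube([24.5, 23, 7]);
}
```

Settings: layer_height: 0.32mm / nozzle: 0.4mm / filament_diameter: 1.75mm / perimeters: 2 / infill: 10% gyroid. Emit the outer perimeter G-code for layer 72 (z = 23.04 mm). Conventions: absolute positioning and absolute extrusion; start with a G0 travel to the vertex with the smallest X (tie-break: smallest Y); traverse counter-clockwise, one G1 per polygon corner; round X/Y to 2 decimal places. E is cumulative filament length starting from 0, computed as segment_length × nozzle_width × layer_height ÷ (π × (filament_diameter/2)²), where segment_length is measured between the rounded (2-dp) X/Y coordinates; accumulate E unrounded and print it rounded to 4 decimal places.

G0 X6.50 Y3.50 Z23.04
G1 X28.00 Y3.50 E1.1441
G1 X28.00 Y17.50 E1.8892
G1 X6.50 Y17.50 E3.0333
G1 X6.50 Y3.50 E3.7784

At z = 23.04 mm: the cube is not intersected at this z (z outside [0, 10]); the 21.5×14 cube at (6.5, 3.5) contributes its full rectangle; the cube at (12, 6) is absent (z outside [2, 16.5]); Combining (union): only the 21.5×14 cube at (6.5, 3.5) is present, so the union is just that shape — 1 connected region; the cube at (16, 6.5) does not reach this height (z outside [6.5, 13.5]); After the difference (first − rest): none of the subtracted shapes is present at this height, so that combined region is unchanged — 1 connected region. The outline is a single polygon with 4 vertices. Extrusion per mm of travel: 0.4 × 0.32 / (π × 0.875²) = 0.053216. Accumulating E over each segment gives final E = 3.7784.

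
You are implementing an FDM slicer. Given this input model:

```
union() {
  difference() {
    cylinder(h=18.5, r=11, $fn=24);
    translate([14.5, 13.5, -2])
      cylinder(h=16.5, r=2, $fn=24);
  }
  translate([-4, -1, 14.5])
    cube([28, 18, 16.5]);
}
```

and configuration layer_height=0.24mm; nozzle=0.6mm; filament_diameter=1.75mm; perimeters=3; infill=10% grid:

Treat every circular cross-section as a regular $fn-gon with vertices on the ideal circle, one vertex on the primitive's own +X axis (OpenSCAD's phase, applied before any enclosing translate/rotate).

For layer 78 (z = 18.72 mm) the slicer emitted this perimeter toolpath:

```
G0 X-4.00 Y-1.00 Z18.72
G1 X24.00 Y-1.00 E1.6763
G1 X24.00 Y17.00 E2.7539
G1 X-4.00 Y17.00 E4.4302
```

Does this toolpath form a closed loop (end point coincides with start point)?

Start point (G0): (-4.00, -1.00). End point (last G1): the path does not return to the start — open.

no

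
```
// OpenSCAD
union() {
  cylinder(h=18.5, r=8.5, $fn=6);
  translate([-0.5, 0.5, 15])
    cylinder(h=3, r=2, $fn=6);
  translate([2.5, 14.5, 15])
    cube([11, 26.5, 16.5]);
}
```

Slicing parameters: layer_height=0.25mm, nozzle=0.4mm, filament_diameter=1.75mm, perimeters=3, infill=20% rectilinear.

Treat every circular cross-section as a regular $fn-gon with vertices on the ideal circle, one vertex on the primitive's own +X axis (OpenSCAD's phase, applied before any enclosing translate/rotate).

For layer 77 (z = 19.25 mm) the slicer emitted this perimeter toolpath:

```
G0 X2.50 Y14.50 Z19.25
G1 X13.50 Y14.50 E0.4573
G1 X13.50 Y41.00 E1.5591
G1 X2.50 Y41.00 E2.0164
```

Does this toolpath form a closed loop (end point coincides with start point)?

no

Start point (G0): (2.50, 14.50). End point (last G1): the path does not return to the start — open.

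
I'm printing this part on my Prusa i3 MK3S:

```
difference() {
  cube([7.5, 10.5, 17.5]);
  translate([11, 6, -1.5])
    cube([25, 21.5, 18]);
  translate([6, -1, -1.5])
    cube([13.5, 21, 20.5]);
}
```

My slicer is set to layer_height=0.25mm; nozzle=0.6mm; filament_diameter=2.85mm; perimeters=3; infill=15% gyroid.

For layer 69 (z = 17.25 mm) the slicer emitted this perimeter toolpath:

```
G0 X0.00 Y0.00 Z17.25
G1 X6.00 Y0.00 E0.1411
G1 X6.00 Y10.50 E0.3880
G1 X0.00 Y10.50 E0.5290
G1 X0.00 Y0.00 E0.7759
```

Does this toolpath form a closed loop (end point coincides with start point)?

Start point (G0): (0.00, 0.00). End point (last G1): the path returns to the start — closed.

yes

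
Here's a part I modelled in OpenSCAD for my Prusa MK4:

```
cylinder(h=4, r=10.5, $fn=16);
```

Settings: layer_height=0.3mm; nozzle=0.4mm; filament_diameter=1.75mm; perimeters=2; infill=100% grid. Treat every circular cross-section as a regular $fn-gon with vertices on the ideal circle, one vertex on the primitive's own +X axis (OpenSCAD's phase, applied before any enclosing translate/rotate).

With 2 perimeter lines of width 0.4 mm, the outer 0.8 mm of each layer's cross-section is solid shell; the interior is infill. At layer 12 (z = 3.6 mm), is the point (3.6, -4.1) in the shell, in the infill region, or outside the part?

At z = 3.6 mm: the r=10.5 cylinder contributes a regular 16-gon of circumradius 10.5. Overall, the cross-section is a single solid region. The nearest boundary edge runs (4.02, -9.70)→(7.42, -7.42); distance from the point to it = 4.89 mm. The point is inside the cross-section and 4.89 mm from the nearest boundary — more than the 0.8 mm shell width (2 × 0.4), so it's in the infill interior.

infill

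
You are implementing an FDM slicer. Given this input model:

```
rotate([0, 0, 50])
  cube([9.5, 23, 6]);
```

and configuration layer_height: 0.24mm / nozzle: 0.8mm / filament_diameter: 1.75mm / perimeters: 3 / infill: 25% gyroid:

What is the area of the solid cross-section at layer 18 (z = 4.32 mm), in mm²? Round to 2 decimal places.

218.50 mm²

At z = 4.32 mm: the 9.5×23 cube contributes its full rectangle (area 218.50 mm²); (rotated 50° about Z; rotation is an isometry so areas/perimeters/island counts are preserved). Overall, the cross-section is a single solid region. Net area = 218.50 mm².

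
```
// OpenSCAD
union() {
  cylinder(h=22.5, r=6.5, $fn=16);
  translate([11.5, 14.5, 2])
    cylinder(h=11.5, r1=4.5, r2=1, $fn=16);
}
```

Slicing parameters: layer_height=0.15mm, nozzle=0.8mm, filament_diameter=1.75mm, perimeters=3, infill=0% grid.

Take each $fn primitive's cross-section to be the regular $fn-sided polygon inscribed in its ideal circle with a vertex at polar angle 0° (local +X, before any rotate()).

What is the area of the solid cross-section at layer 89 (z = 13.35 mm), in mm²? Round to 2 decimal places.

132.69 mm²

At z = 13.35 mm: the cylinder: section is a regular 16-gon, circumradius r=6.5 (area = (16/2)·6.500²·sin(360°/16) = 129.35 mm²); the cone at (11.5, 14.5) (r1=4.5→r2=1) has section circumradius 1.046 here — a regular 16-gon (area = (16/2)·1.046²·sin(360°/16) = 3.35 mm²); Taking the union: the 2 present regions are separate (no shared area or edge), so areas and boundary lengths simply add and each stays a separate island — area = 132.69 mm². Overall, the cross-section has 2 separate islands. Net area = 132.69 mm².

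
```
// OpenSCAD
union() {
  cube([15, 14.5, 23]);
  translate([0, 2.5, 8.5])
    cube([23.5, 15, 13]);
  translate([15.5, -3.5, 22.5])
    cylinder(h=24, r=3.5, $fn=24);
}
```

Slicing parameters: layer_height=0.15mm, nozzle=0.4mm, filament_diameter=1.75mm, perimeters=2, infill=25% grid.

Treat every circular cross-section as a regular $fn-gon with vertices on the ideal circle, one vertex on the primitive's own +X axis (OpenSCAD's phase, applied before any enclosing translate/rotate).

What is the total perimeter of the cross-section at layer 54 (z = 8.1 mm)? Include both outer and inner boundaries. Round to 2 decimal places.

59.00 mm

At z = 8.1 mm: the cube (footprint 15×14.5) is included at this height (perimeter 59.00 mm); the cube at (0, 2.5) does not reach this height (z outside [8.5, 21.5]); the cylinder at (15.5, -3.5) is absent (z outside [22.5, 46.5]); Taking the union: only the 15×14.5 cube is present, so the union is just that shape — boundary = 59.00 mm. Overall, the cross-section is a single solid region. Total boundary length (outer) = 59.00 mm.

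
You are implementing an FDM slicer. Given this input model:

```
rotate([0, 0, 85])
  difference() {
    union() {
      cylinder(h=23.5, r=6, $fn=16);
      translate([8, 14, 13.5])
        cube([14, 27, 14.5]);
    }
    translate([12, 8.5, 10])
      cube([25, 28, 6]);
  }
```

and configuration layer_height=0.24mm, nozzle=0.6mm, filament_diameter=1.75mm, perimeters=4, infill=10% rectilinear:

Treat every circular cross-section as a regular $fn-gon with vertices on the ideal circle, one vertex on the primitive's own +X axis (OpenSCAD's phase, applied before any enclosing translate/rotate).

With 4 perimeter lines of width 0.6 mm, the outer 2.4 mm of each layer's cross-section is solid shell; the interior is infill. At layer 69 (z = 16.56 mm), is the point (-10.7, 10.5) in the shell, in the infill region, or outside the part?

At z = 16.56 mm: the r=6 cylinder gives a regular 16-gon of circumradius 6 (constant along its height); the cube at (8, 14) (footprint 14×27) is included at this height; Combining (union): the 2 present regions are separate (no shared area or edge), so areas and boundary lengths simply add and each stays a separate island — 2 connected regions; the cube at (12, 8.5) does not reach this height (z outside [10, 16]); Taking the first minus the rest: none of the subtracted shapes is present at this height, so the result so far is unchanged — 2 connected regions; (whole slice rotated 85° about Z — lengths, areas and connectivity unchanged). Overall, the cross-section has 2 separate islands. Undo the 85° rotation: the query point maps to (9.527, 11.574) in the un-rotated model frame. The nearest boundary edge runs (22.00, 14.00)→(8.00, 14.00); distance from the point to it = 2.43 mm. The point is not inside any of the regions above, so it lies outside the cross-section (2.43 mm from the nearest boundary).

outside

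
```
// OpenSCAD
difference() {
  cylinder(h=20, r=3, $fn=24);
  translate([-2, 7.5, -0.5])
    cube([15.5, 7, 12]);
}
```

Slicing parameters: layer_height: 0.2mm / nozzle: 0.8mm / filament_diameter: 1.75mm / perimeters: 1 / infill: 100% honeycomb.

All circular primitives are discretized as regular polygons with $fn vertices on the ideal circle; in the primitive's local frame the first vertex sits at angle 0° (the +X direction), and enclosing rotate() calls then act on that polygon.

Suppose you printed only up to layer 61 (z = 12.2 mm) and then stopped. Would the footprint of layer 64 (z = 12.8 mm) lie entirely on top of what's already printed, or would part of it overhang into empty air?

entirely on top

Compare the two slices. At z = 12.2: the r=3 cylinder contributes a regular 24-gon of circumradius 3 (area = (24/2)·3.000²·sin(360°/24) = 27.95 mm²); the cube at (-2, 7.5) is not intersected at this z (z outside [-0.5, 11.5]); After the difference (first − rest): none of the subtracted shapes is present at this height, so the r=3 cylinder is unchanged — area = 27.95 mm². At z = 12.8: the r=3 cylinder gives a regular 24-gon of circumradius 3 (constant along its height) (area = (24/2)·3.000²·sin(360°/24) = 27.95 mm²); the cube at (-2, 7.5) is absent (z outside [-0.5, 11.5]); Taking the first minus the rest: none of the subtracted shapes is present at this height, so the r=3 cylinder is unchanged — area = 27.95 mm². Checking containment: the cross-section at z = 12.8 is a subset of the cross-section at z = 12.2.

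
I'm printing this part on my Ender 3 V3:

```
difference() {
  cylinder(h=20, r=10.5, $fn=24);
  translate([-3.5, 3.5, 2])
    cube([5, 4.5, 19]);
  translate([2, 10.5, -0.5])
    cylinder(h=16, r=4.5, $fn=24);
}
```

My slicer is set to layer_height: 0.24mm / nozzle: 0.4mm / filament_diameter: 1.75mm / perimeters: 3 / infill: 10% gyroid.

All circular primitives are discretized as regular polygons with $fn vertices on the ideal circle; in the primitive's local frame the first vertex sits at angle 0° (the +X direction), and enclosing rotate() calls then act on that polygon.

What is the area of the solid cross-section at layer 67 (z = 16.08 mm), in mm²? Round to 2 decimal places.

319.92 mm²

At z = 16.08 mm: the cylinder: section is a regular 24-gon, circumradius r=10.5 (area = (24/2)·10.500²·sin(360°/24) = 342.42 mm²); the cube at (-3.5, 3.5) (footprint 5×4.5) is included at this height (area 22.50 mm²); the cylinder at (2, 10.5) does not reach this height (z outside [-0.5, 15.5]); Subtracting the remaining from the first: starting from the r=10.5 cylinder (342.42 mm²), the 5×4.5 cube at (-3.5, 3.5) lies wholly inside it (removes its full 22.50 mm² and its 19.00 mm outline becomes a hole wall) — area = 319.92 mm². Overall, the cross-section is one region with 1 hole. Net area = 319.92 mm².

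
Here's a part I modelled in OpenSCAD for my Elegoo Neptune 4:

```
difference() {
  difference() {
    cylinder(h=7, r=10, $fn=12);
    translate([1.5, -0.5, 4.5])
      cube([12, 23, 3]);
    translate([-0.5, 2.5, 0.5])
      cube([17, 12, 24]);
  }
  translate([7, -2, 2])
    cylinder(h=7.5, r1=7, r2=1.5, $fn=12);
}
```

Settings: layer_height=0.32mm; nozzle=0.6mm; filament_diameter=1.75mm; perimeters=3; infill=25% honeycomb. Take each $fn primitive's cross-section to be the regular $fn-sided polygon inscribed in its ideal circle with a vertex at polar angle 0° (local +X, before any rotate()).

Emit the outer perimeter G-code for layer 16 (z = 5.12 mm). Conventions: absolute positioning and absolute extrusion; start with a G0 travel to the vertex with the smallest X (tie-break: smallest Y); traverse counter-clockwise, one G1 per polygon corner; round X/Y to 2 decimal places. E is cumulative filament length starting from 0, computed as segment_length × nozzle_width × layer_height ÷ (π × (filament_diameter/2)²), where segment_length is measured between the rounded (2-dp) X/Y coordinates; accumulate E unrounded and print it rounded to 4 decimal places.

At z = 5.12 mm: the r=10 cylinder contributes a regular 12-gon of circumradius 10; the 12×23 cube at (1.5, -0.5) contributes its full rectangle; the cube at (-0.5, 2.5) is present — its section is the full 17×12 rectangle; Taking the first minus the rest: starting from the r=10 cylinder, the 12×23 cube at (1.5, -0.5) partially overlaps it — only the 64.52 mm² overlap (of its 276.00 mm²) is removed, clipping the outline; the 17×12 cube at (-0.5, 2.5) partially overlaps it — only the 14.67 mm² overlap (of its 204.00 mm²) is removed, clipping the outline — 1 connected region; the cone at (7, -2) (r1=7→r2=1.5) has section circumradius 4.712 here — a regular 12-gon; After the difference (first − rest): starting from the result so far, the cone at (7, -2) partially overlaps it — only the 34.98 mm² overlap (of its 66.61 mm²) is removed, clipping the outline — 1 connected region. The outline is a single polygon with 16 vertices. Extrusion per mm of travel: 0.6 × 0.32 / (π × 0.875²) = 0.079824. Accumulating E over each segment gives final E = 4.8596.

G0 X-10.00 Y0.00 Z5.12
G1 X-8.66 Y-5.00 E0.4132
G1 X-5.00 Y-8.66 E0.8264
G1 X0.00 Y-10.00 E1.2396
G1 X5.00 Y-8.66 E1.6528
G1 X6.96 Y-6.70 E1.8741
G1 X4.64 Y-6.08 E2.0657
G1 X2.92 Y-4.36 E2.2599
G1 X2.29 Y-2.00 E2.4549
G1 X2.69 Y-0.50 E2.5788
G1 X1.50 Y-0.50 E2.6738
G1 X1.50 Y2.50 E2.9133
G1 X-0.50 Y2.50 E3.0729
G1 X-0.50 Y9.87 E3.6612
G1 X-5.00 Y8.66 E4.0332
G1 X-8.66 Y5.00 E4.4464
G1 X-10.00 Y0.00 E4.8596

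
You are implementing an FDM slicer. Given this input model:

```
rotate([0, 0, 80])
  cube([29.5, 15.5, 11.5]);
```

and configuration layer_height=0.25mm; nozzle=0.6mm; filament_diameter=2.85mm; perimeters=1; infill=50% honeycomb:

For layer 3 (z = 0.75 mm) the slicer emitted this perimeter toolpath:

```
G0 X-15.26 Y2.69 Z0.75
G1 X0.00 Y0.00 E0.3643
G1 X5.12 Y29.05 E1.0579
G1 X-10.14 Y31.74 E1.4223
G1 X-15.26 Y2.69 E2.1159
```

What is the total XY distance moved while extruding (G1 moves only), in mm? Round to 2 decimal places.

89.99 mm

Sum the Euclidean lengths of each G1 segment: total = 89.99 mm.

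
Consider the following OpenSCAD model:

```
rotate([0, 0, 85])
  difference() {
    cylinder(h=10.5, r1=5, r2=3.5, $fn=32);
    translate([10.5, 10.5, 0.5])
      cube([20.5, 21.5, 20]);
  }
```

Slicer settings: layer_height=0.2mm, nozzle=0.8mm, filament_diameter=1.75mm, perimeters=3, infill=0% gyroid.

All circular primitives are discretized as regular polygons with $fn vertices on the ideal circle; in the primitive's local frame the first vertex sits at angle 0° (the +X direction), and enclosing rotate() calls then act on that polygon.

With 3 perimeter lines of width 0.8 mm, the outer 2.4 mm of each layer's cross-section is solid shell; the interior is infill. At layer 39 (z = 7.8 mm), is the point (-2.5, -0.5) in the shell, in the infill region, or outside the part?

shell

At z = 7.8 mm: the cone (r1=5→r2=3.5) has section circumradius 3.886 here — a regular 32-gon; the cube at (10.5, 10.5) is present — its section is the full 20.5×21.5 rectangle; Taking the first minus the rest: starting from the cone, the 20.5×21.5 cube at (10.5, 10.5) misses the remaining region (no effect) — 1 connected region; (rotated 85° about Z; rotation is an isometry so areas/perimeters/island counts are preserved). Overall, the cross-section is a single solid region. Undo the 85° rotation: the query point maps to (-0.716, 2.447) in the un-rotated model frame. The nearest boundary edge runs (-1.49, 3.59)→(-0.76, 3.81); distance from the point to it = 1.32 mm. The point is inside the cross-section, 1.32 mm from the nearest boundary — within the 2.4 mm shell band (3 × 0.8).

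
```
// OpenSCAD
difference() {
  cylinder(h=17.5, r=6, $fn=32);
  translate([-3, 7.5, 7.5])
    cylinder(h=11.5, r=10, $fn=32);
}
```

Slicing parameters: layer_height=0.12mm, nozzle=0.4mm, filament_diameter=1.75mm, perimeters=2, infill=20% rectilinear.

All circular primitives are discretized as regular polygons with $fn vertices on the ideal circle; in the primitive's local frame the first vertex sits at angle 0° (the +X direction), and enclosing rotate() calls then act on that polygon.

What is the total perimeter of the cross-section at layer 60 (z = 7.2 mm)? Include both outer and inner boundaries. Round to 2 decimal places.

37.64 mm

At z = 7.2 mm: the r=6 cylinder gives a regular 32-gon of circumradius 6 (constant along its height) (perimeter = 2·32·6.000·sin(180°/32) = 37.64 mm); the cylinder at (-3, 7.5) does not reach this height (z outside [7.5, 19]); After the difference (first − rest): none of the subtracted shapes is present at this height, so the r=6 cylinder is unchanged — boundary = 37.64 mm. Overall, the cross-section is a single solid region. Total boundary length (outer) = 37.64 mm.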